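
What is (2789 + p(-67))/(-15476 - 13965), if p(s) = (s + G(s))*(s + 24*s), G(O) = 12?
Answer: -94914/29441 ≈ -3.2239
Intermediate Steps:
p(s) = 25*s*(12 + s) (p(s) = (s + 12)*(s + 24*s) = (12 + s)*(25*s) = 25*s*(12 + s))
(2789 + p(-67))/(-15476 - 13965) = (2789 + 25*(-67)*(12 - 67))/(-15476 - 13965) = (2789 + 25*(-67)*(-55))/(-29441) = (2789 + 92125)*(-1/29441) = 94914*(-1/29441) = -94914/29441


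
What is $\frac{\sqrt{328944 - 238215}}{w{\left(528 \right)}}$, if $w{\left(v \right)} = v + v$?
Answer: $\frac{\sqrt{10081}}{352} \approx 0.28524$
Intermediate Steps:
$w{\left(v \right)} = 2 v$
$\frac{\sqrt{328944 - 238215}}{w{\left(528 \right)}} = \frac{\sqrt{328944 - 238215}}{2 \cdot 528} = \frac{\sqrt{90729}}{1056} = 3 \sqrt{10081} \cdot \frac{1}{1056} = \frac{\sqrt{10081}}{352}$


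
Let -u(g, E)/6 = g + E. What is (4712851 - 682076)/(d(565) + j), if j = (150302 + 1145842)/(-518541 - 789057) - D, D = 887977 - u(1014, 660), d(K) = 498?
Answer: -878438888075/195600095983 ≈ -4.4910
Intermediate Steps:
u(g, E) = -6*E - 6*g (u(g, E) = -6*(g + E) = -6*(E + g) = -6*E - 6*g)
D = 898021 (D = 887977 - (-6*660 - 6*1014) = 887977 - (-3960 - 6084) = 887977 - 1*(-10044) = 887977 + 10044 = 898021)
j = -195708626617/217933 (j = (150302 + 1145842)/(-518541 - 789057) - 1*898021 = 1296144/(-1307598) - 898021 = 1296144*(-1/1307598) - 898021 = -216024/217933 - 898021 = -195708626617/217933 ≈ -8.9802e+5)
(4712851 - 682076)/(d(565) + j) = (4712851 - 682076)/(498 - 195708626617/217933) = 4030775/(-195600095983/217933) = 4030775*(-217933/195600095983) = -878438888075/195600095983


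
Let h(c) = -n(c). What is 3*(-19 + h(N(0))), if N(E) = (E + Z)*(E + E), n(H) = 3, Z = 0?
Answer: -66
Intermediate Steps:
N(E) = 2*E² (N(E) = (E + 0)*(E + E) = E*(2*E) = 2*E²)
h(c) = -3 (h(c) = -1*3 = -3)
3*(-19 + h(N(0))) = 3*(-19 - 3) = 3*(-22) = -66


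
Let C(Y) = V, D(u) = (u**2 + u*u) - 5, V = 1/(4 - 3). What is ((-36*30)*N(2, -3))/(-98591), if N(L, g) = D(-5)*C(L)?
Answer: 48600/98591 ≈ 0.49295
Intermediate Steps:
V = 1 (V = 1/1 = 1)
D(u) = -5 + 2*u**2 (D(u) = (u**2 + u**2) - 5 = 2*u**2 - 5 = -5 + 2*u**2)
C(Y) = 1
N(L, g) = 45 (N(L, g) = (-5 + 2*(-5)**2)*1 = (-5 + 2*25)*1 = (-5 + 50)*1 = 45*1 = 45)
((-36*30)*N(2, -3))/(-98591) = (-36*30*45)/(-98591) = -1080*45*(-1/98591) = -48600*(-1/98591) = 48600/98591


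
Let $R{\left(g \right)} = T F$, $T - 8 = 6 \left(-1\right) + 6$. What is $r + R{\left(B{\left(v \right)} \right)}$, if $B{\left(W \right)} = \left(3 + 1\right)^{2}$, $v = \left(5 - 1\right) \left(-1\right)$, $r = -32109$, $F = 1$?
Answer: $-32101$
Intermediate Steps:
$T = 8$ ($T = 8 + \left(6 \left(-1\right) + 6\right) = 8 + \left(-6 + 6\right) = 8 + 0 = 8$)
$v = -4$ ($v = 4 \left(-1\right) = -4$)
$B{\left(W \right)} = 16$ ($B{\left(W \right)} = 4^{2} = 16$)
$R{\left(g \right)} = 8$ ($R{\left(g \right)} = 8 \cdot 1 = 8$)
$r + R{\left(B{\left(v \right)} \right)} = -32109 + 8 = -32101$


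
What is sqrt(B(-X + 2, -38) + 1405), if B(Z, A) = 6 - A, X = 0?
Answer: 3*sqrt(161) ≈ 38.066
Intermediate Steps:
sqrt(B(-X + 2, -38) + 1405) = sqrt((6 - 1*(-38)) + 1405) = sqrt((6 + 38) + 1405) = sqrt(44 + 1405) = sqrt(1449) = 3*sqrt(161)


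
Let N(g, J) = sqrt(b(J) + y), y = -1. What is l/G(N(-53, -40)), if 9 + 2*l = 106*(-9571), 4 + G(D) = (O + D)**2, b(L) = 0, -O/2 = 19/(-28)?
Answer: 12308744434/133237 + 10578759352*I/133237 ≈ 92382.0 + 79398.0*I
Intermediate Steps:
O = 19/14 (O = -38/(-28) = -38*(-1)/28 = -2*(-19/28) = 19/14 ≈ 1.3571)
N(g, J) = I (N(g, J) = sqrt(0 - 1) = sqrt(-1) = I)
G(D) = -4 + (19/14 + D)**2
l = -1014535/2 (l = -9/2 + (106*(-9571))/2 = -9/2 + (1/2)*(-1014526) = -9/2 - 507263 = -1014535/2 ≈ -5.0727e+5)
l/G(N(-53, -40)) = -1014535/(2*(-4 + (19 + 14*I)**2/196))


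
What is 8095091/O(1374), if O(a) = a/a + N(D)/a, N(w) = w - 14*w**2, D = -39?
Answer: -3707551678/6653 ≈ -5.5728e+5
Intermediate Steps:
O(a) = 1 - 21333/a (O(a) = a/a + (-39*(1 - 14*(-39)))/a = 1 + (-39*(1 + 546))/a = 1 + (-39*547)/a = 1 - 21333/a)
8095091/O(1374) = 8095091/(((-21333 + 1374)/1374)) = 8095091/(((1/1374)*(-19959))) = 8095091/(-6653/458) = 8095091*(-458/6653) = -3707551678/6653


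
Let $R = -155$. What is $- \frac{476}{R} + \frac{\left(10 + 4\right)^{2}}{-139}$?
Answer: $\frac{35784}{21545} \approx 1.6609$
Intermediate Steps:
$- \frac{476}{R} + \frac{\left(10 + 4\right)^{2}}{-139} = - \frac{476}{-155} + \frac{\left(10 + 4\right)^{2}}{-139} = \left(-476\right) \left(- \frac{1}{155}\right) + 14^{2} \left(- \frac{1}{139}\right) = \frac{476}{155} + 196 \left(- \frac{1}{139}\right) = \frac{476}{155} - \frac{196}{139} = \frac{35784}{21545}$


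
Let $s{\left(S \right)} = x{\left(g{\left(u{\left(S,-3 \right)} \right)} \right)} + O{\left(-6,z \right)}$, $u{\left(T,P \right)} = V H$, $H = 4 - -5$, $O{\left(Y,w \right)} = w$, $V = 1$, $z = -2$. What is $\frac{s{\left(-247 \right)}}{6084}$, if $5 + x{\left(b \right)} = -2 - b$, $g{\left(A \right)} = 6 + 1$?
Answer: $- \frac{4}{1521} \approx -0.0026299$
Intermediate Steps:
$H = 9$ ($H = 4 + 5 = 9$)
$u{\left(T,P \right)} = 9$ ($u{\left(T,P \right)} = 1 \cdot 9 = 9$)
$g{\left(A \right)} = 7$
$x{\left(b \right)} = -7 - b$ ($x{\left(b \right)} = -5 - \left(2 + b\right) = -7 - b$)
$s{\left(S \right)} = -16$ ($s{\left(S \right)} = \left(-7 - 7\right) - 2 = -14 - 2 = -16$)
$\frac{s{\left(-247 \right)}}{6084} = - \frac{16}{6084} = \left(-16\right) \frac{1}{6084} = - \frac{4}{1521}$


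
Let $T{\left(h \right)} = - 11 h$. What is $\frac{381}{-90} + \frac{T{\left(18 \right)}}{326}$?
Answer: $- \frac{23671}{4890} \approx -4.8407$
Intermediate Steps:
$\frac{381}{-90} + \frac{T{\left(18 \right)}}{326} = \frac{381}{-90} + \frac{\left(-11\right) 18}{326} = 381 \left(- \frac{1}{90}\right) - \frac{99}{163} = - \frac{127}{30} - \frac{99}{163} = - \frac{23671}{4890}$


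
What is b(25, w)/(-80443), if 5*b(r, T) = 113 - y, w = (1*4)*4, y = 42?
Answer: -1/5665 ≈ -0.00017652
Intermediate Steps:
w = 16 (w = 4*4 = 16)
b(r, T) = 71/5 (b(r, T) = (113 - 1*42)/5 = (113 - 42)/5 = (1/5)*71 = 71/5)
b(25, w)/(-80443) = (71/5)/(-80443) = (71/5)*(-1/80443) = -1/5665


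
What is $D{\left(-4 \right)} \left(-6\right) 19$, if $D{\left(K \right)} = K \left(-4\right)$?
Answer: $-1824$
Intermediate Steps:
$D{\left(K \right)} = - 4 K$
$D{\left(-4 \right)} \left(-6\right) 19 = \left(-4\right) \left(-4\right) \left(-6\right) 19 = 16 \left(-6\right) 19 = \left(-96\right) 19 = -1824$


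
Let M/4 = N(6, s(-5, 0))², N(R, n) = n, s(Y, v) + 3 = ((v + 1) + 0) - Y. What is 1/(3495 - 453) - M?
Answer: -109511/3042 ≈ -36.000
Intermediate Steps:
s(Y, v) = -2 + v - Y (s(Y, v) = -3 + (((v + 1) + 0) - Y) = -3 + (((1 + v) + 0) - Y) = -3 + ((1 + v) - Y) = -3 + (1 + v - Y) = -2 + v - Y)
M = 36 (M = 4*(-2 + 0 - 1*(-5))² = 4*(-2 + 0 + 5)² = 4*3² = 4*9 = 36)
1/(3495 - 453) - M = 1/(3495 - 453) - 1*36 = 1/3042 - 36 = -109511/3042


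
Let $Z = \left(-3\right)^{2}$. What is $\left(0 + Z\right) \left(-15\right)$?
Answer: $-135$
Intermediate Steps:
$Z = 9$
$\left(0 + Z\right) \left(-15\right) = \left(0 + 9\right) \left(-15\right) = 9 \left(-15\right) = -135$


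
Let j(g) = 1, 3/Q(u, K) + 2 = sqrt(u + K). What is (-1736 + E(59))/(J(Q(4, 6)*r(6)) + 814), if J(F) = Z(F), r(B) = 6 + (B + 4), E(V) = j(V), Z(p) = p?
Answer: -144005/68826 + 694*sqrt(10)/34413 ≈ -2.0285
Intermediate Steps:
Q(u, K) = 3/(-2 + sqrt(K + u)) (Q(u, K) = 3/(-2 + sqrt(u + K)) = 3/(-2 + sqrt(K + u)))
E(V) = 1
r(B) = 10 + B (r(B) = 6 + (4 + B) = 10 + B)
J(F) = F
(-1736 + E(59))/(J(Q(4, 6)*r(6)) + 814) = (-1736 + 1)/((3/(-2 + sqrt(6 + 4)))*(10 + 6) + 814) = -1735/((3/(-2 + sqrt(10)))*16 + 814) = -1735/(48/(-2 + sqrt(10)) + 814) = -1735/(814 + 48/(-2 + sqrt(10)))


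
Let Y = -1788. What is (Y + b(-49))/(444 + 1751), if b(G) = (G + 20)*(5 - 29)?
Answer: -1092/2195 ≈ -0.49749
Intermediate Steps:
b(G) = -480 - 24*G (b(G) = (20 + G)*(-24) = -480 - 24*G)
(Y + b(-49))/(444 + 1751) = (-1788 + (-480 - 24*(-49)))/(444 + 1751) = (-1788 + (-480 + 1176))/2195 = (-1788 + 696)*(1/2195) = -1092*1/2195 = -1092/2195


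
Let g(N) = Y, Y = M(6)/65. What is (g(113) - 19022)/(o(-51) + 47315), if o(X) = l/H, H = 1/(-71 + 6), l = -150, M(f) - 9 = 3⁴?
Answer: -247268/741845 ≈ -0.33331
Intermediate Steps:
M(f) = 90 (M(f) = 9 + 3⁴ = 9 + 81 = 90)
Y = 18/13 (Y = 90/65 = 90*(1/65) = 18/13 ≈ 1.3846)
g(N) = 18/13
H = -1/65 (H = 1/(-65) = -1/65 ≈ -0.015385)
o(X) = 9750 (o(X) = -150/(-1/65) = -150*(-65) = 9750)
(g(113) - 19022)/(o(-51) + 47315) = (18/13 - 19022)/(9750 + 47315) = -247268/13/57065 = -247268/13*1/57065 = -247268/741845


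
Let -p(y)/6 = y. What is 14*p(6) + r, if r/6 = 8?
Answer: -456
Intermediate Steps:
r = 48 (r = 6*8 = 48)
p(y) = -6*y
14*p(6) + r = 14*(-6*6) + 48 = 14*(-36) + 48 = -504 + 48 = -456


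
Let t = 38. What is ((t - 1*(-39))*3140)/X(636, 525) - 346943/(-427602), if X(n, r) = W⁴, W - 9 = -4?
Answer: 20720490187/53450250 ≈ 387.66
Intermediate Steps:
W = 5 (W = 9 - 4 = 5)
X(n, r) = 625 (X(n, r) = 5⁴ = 625)
((t - 1*(-39))*3140)/X(636, 525) - 346943/(-427602) = ((38 - 1*(-39))*3140)/625 - 346943/(-427602) = ((38 + 39)*3140)*(1/625) - 346943*(-1/427602) = (77*3140)*(1/625) + 346943/427602 = 241780*(1/625) + 346943/427602 = 48356/125 + 346943/427602 = 20720490187/53450250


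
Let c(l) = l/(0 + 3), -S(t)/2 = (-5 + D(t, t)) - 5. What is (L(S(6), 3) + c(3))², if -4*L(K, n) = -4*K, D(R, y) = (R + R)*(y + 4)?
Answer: 47961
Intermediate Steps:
D(R, y) = 2*R*(4 + y) (D(R, y) = (2*R)*(4 + y) = 2*R*(4 + y))
S(t) = 20 - 4*t*(4 + t) (S(t) = -2*((-5 + 2*t*(4 + t)) - 5) = -2*(-10 + 2*t*(4 + t)) = 20 - 4*t*(4 + t))
L(K, n) = K (L(K, n) = -(-1)*K = K)
c(l) = l/3
(L(S(6), 3) + c(3))² = ((20 - 4*6*(4 + 6)) + (⅓)*3)² = ((20 - 4*6*10) + 1)² = ((20 - 240) + 1)² = (-220 + 1)² = (-219)² = 47961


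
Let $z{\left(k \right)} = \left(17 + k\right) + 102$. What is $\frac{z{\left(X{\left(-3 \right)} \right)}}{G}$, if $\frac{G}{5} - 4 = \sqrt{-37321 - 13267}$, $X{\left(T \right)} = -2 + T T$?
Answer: $\frac{42}{21085} - \frac{21 i \sqrt{12647}}{21085} \approx 0.0019919 - 0.11201 i$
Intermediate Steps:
$X{\left(T \right)} = -2 + T^{2}$
$z{\left(k \right)} = 119 + k$
$G = 20 + 10 i \sqrt{12647}$ ($G = 20 + 5 \sqrt{-37321 - 13267} = 20 + 5 \sqrt{-50588} = 20 + 5 \cdot 2 i \sqrt{12647} = 20 + 10 i \sqrt{12647} \approx 20.0 + 1124.6 i$)
$\frac{z{\left(X{\left(-3 \right)} \right)}}{G} = \frac{119 - \left(2 - \left(-3\right)^{2}\right)}{20 + 10 i \sqrt{12647}} = \frac{119 + \left(-2 + 9\right)}{20 + 10 i \sqrt{12647}} = \frac{119 + 7}{20 + 10 i \sqrt{12647}} = \frac{126}{20 + 10 i \sqrt{12647}}$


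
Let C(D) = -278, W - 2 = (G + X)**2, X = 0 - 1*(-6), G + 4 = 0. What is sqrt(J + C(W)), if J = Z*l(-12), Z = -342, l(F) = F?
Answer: sqrt(3826) ≈ 61.855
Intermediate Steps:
G = -4 (G = -4 + 0 = -4)
X = 6 (X = 0 + 6 = 6)
W = 6 (W = 2 + (-4 + 6)**2 = 2 + 2**2 = 2 + 4 = 6)
J = 4104 (J = -342*(-12) = 4104)
sqrt(J + C(W)) = sqrt(4104 - 278) = sqrt(3826)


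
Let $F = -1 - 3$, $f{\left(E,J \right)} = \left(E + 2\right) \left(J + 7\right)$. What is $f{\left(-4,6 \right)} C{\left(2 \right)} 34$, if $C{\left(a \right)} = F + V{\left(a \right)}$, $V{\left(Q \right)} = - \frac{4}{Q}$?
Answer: $5304$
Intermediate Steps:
$f{\left(E,J \right)} = \left(2 + E\right) \left(7 + J\right)$
$F = -4$ ($F = -1 - 3 = -4$)
$C{\left(a \right)} = -4 - \frac{4}{a}$
$f{\left(-4,6 \right)} C{\left(2 \right)} 34 = \left(14 + 2 \cdot 6 + 7 \left(-4\right) - 24\right) \left(-4 - \frac{4}{2}\right) 34 = \left(14 + 12 - 28 - 24\right) \left(-4 - 2\right) 34 = - 26 \left(-4 - 2\right) 34 = \left(-26\right) \left(-6\right) 34 = 156 \cdot 34 = 5304$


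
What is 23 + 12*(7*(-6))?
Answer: -481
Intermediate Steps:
23 + 12*(7*(-6)) = 23 + 12*(-42) = 23 - 504 = -481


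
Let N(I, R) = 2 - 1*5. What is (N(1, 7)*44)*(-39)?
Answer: 5148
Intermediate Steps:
N(I, R) = -3 (N(I, R) = 2 - 5 = -3)
(N(1, 7)*44)*(-39) = -3*44*(-39) = -132*(-39) = 5148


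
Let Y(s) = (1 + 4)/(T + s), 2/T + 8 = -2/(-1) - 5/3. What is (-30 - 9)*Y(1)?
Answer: -4485/17 ≈ -263.82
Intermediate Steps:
T = -6/23 (T = 2/(-8 + (-2/(-1) - 5/3)) = 2/(-8 + (-2*(-1) - 5*⅓)) = 2/(-8 + (2 - 5/3)) = 2/(-8 + ⅓) = 2/(-23/3) = 2*(-3/23) = -6/23 ≈ -0.26087)
Y(s) = 5/(-6/23 + s) (Y(s) = (1 + 4)/(-6/23 + s) = 5/(-6/23 + s))
(-30 - 9)*Y(1) = (-30 - 9)*(115/(-6 + 23*1)) = -4485/(-6 + 23) = -4485/17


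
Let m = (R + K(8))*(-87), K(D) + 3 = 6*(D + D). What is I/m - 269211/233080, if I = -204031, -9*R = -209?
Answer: 67250194983/3535124360 ≈ 19.023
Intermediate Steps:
R = 209/9 (R = -⅑*(-209) = 209/9 ≈ 23.222)
K(D) = -3 + 12*D (K(D) = -3 + 6*(D + D) = -3 + 6*(2*D) = -3 + 12*D)
m = -30334/3 (m = (209/9 + (-3 + 12*8))*(-87) = (209/9 + (-3 + 96))*(-87) = (209/9 + 93)*(-87) = (1046/9)*(-87) = -30334/3 ≈ -10111.)
I/m - 269211/233080 = -204031/(-30334/3) - 269211/233080 = -204031*(-3/30334) - 269211*1/233080 = 612093/30334 - 269211/233080 = 67250194983/3535124360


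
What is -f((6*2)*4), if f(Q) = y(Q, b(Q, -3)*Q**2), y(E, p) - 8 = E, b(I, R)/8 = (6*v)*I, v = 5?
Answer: -56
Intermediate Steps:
b(I, R) = 240*I (b(I, R) = 8*((6*5)*I) = 8*(30*I) = 240*I)
y(E, p) = 8 + E
f(Q) = 8 + Q
-f((6*2)*4) = -(8 + (6*2)*4) = -(8 + 12*4) = -(8 + 48) = -1*56 = -56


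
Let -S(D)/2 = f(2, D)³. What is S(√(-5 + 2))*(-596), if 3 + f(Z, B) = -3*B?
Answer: 257472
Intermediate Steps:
f(Z, B) = -3 - 3*B
S(D) = -2*(-3 - 3*D)³
S(√(-5 + 2))*(-596) = (54*(1 + √(-5 + 2))³)*(-596) = (54*(1 + √(-3))³)*(-596) = (54*(1 + I*√3)³)*(-596) = -32184*(1 + I*√3)³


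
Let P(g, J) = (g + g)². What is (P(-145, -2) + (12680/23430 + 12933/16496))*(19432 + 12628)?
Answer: 26052973774732205/9662532 ≈ 2.6963e+9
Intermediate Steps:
P(g, J) = 4*g² (P(g, J) = (2*g)² = 4*g²)
(P(-145, -2) + (12680/23430 + 12933/16496))*(19432 + 12628) = (4*(-145)² + (12680/23430 + 12933/16496))*(19432 + 12628) = (4*21025 + (12680*(1/23430) + 12933*(1/16496)))*32060 = (84100 + (1268/2343 + 12933/16496))*32060 = (84100 + 51218947/38650128)*32060 = (3250526983747/38650128)*32060 = 26052973774732205/9662532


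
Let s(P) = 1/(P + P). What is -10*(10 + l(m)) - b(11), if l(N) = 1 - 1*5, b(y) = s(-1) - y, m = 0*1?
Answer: -97/2 ≈ -48.500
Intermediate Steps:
s(P) = 1/(2*P)
m = 0
b(y) = -½ - y (b(y) = (½)/(-1) - y = (½)*(-1) - y = -½ - y)
l(N) = -4 (l(N) = 1 - 5 = -4)
-10*(10 + l(m)) - b(11) = -10*(10 - 4) - (-½ - 1*11) = -10*6 - (-½ - 11) = -60 - 1*(-23/2) = -60 + 23/2 = -97/2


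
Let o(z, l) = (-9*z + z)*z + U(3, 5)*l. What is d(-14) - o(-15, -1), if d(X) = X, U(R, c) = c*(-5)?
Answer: 1761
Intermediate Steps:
U(R, c) = -5*c
o(z, l) = -25*l - 8*z² (o(z, l) = (-9*z + z)*z + (-5*5)*l = (-8*z)*z - 25*l = -8*z² - 25*l = -25*l - 8*z²)
d(-14) - o(-15, -1) = -14 - (-25*(-1) - 8*(-15)²) = -14 - (25 - 8*225) = -14 - (25 - 1800) = -14 - 1*(-1775) = -14 + 1775 = 1761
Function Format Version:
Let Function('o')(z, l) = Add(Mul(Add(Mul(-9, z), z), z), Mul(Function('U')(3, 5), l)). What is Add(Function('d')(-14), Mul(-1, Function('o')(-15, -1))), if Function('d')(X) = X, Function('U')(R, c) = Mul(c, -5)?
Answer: 1761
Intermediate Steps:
Function('U')(R, c) = Mul(-5, c)
Function('o')(z, l) = Add(Mul(-25, l), Mul(-8, Pow(z, 2))) (Function('o')(z, l) = Add(Mul(Add(Mul(-9, z), z), z), Mul(Mul(-5, 5), l)) = Add(Mul(Mul(-8, z), z), Mul(-25, l)) = Add(Mul(-8, Pow(z, 2)), Mul(-25, l)) = Add(Mul(-25, l), Mul(-8, Pow(z, 2))))
Add(Function('d')(-14), Mul(-1, Function('o')(-15, -1))) = Add(-14, Mul(-1, Add(Mul(-25, -1), Mul(-8, Pow(-15, 2))))) = Add(-14, Mul(-1, Add(25, Mul(-8, 225)))) = Add(-14, Mul(-1, Add(25, -1800))) = Add(-14, Mul(-1, -1775)) = Add(-14, 1775) = 1761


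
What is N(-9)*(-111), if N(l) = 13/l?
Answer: 481/3 ≈ 160.33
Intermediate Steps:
N(-9)*(-111) = (13/(-9))*(-111) = (13*(-⅑))*(-111) = -13/9*(-111) = 481/3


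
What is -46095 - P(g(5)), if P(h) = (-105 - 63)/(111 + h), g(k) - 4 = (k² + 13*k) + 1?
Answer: -4747701/103 ≈ -46094.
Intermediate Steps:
g(k) = 5 + k² + 13*k (g(k) = 4 + ((k² + 13*k) + 1) = 4 + (1 + k² + 13*k) = 5 + k² + 13*k)
P(h) = -168/(111 + h)
-46095 - P(g(5)) = -46095 - (-168)/(111 + (5 + 5² + 13*5)) = -46095 - (-168)/(111 + (5 + 25 + 65)) = -46095 - (-168)/(111 + 95) = -46095 - (-168)/206 = -46095 - 1*(-84/103) = -46095 + 84/103 = -4747701/103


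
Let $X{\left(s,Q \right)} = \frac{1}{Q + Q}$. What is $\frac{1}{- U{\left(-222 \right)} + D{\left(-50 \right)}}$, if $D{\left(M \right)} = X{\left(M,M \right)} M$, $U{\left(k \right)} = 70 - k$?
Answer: $- \frac{2}{583} \approx -0.0034305$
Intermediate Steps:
$X{\left(s,Q \right)} = \frac{1}{2 Q}$
$D{\left(M \right)} = \frac{1}{2}$ ($D{\left(M \right)} = \frac{1}{2 M} M = \frac{1}{2}$)
$\frac{1}{- U{\left(-222 \right)} + D{\left(-50 \right)}} = \frac{1}{- (70 - -222) + \frac{1}{2}} = \frac{1}{- (70 + 222) + \frac{1}{2}} = \frac{1}{\left(-1\right) 292 + \frac{1}{2}} = \frac{1}{-292 + \frac{1}{2}} = \frac{1}{- \frac{583}{2}} = - \frac{2}{583}$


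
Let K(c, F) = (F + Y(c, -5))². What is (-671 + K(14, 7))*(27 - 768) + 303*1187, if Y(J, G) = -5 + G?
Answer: 850203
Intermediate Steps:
K(c, F) = (-10 + F)² (K(c, F) = (F + (-5 - 5))² = (F - 10)² = (-10 + F)²)
(-671 + K(14, 7))*(27 - 768) + 303*1187 = (-671 + (-10 + 7)²)*(27 - 768) + 303*1187 = (-671 + (-3)²)*(-741) + 359661 = (-671 + 9)*(-741) + 359661 = -662*(-741) + 359661 = 490542 + 359661 = 850203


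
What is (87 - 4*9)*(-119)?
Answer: -6069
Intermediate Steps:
(87 - 4*9)*(-119) = (87 - 36)*(-119) = 51*(-119) = -6069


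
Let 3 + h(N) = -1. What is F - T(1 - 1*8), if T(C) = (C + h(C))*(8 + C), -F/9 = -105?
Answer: 956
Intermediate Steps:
F = 945 (F = -9*(-105) = 945)
h(N) = -4 (h(N) = -3 - 1 = -4)
T(C) = (-4 + C)*(8 + C) (T(C) = (C - 4)*(8 + C) = (-4 + C)*(8 + C))
F - T(1 - 1*8) = 945 - (-32 + (1 - 1*8)**2 + 4*(1 - 1*8)) = 945 - (-32 + (1 - 8)**2 + 4*(1 - 8)) = 945 - (-32 + (-7)**2 + 4*(-7)) = 945 - (-32 + 49 - 28) = 945 - 1*(-11) = 945 + 11 = 956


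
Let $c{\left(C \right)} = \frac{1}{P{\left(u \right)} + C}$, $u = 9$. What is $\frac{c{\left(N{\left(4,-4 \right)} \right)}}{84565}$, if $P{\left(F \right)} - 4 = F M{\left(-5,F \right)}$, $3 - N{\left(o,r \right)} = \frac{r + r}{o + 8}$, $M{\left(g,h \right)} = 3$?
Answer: $\frac{3}{8794760} \approx 3.4111 \cdot 10^{-7}$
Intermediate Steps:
$N{\left(o,r \right)} = 3 - \frac{2 r}{8 + o}$ ($N{\left(o,r \right)} = 3 - \frac{r + r}{o + 8} = 3 - \frac{2 r}{8 + o}$)
$P{\left(F \right)} = 4 + 3 F$ ($P{\left(F \right)} = 4 + F 3 = 4 + 3 F$)
$c{\left(C \right)} = \frac{1}{31 + C}$ ($c{\left(C \right)} = \frac{1}{\left(4 + 3 \cdot 9\right) + C} = \frac{1}{\left(4 + 27\right) + C} = \frac{1}{31 + C}$)
$\frac{c{\left(N{\left(4,-4 \right)} \right)}}{84565} = \frac{1}{\left(31 + \frac{24 - -8 + 3 \cdot 4}{8 + 4}\right) 84565} = \frac{1}{31 + \frac{24 + 8 + 12}{12}} \cdot \frac{1}{84565} = \frac{1}{31 + \frac{1}{12} \cdot 44} \cdot \frac{1}{84565} = \frac{1}{31 + \frac{11}{3}} \cdot \frac{1}{84565} = \frac{1}{\frac{104}{3}} \cdot \frac{1}{84565} = \frac{3}{104} \cdot \frac{1}{84565} = \frac{3}{8794760}$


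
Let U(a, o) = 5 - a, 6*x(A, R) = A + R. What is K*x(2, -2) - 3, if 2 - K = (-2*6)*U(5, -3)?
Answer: -3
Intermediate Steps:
x(A, R) = A/6 + R/6 (x(A, R) = (A + R)/6 = A/6 + R/6)
K = 2 (K = 2 - (-2*6)*(5 - 1*5) = 2 - (-12)*(5 - 5) = 2 - (-12)*0 = 2 - 1*0 = 2 + 0 = 2)
K*x(2, -2) - 3 = 2*((1/6)*2 + (1/6)*(-2)) - 3 = 2*(1/3 - 1/3) - 3 = 2*0 - 3 = 0 - 3 = -3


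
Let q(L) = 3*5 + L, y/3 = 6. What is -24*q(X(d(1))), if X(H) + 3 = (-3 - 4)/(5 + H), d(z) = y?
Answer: -6456/23 ≈ -280.70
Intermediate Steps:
y = 18 (y = 3*6 = 18)
d(z) = 18
X(H) = -3 - 7/(5 + H) (X(H) = -3 + (-3 - 4)/(5 + H) = -3 - 7/(5 + H))
q(L) = 15 + L
-24*q(X(d(1))) = -24*(15 + (-22 - 3*18)/(5 + 18)) = -24*(15 + (-22 - 54)/23) = -24*(15 + (1/23)*(-76)) = -24*(15 - 76/23) = -24*269/23 = -6456/23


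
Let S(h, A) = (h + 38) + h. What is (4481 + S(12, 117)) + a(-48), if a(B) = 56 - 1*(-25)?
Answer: 4624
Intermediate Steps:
a(B) = 81 (a(B) = 56 + 25 = 81)
S(h, A) = 38 + 2*h (S(h, A) = (38 + h) + h = 38 + 2*h)
(4481 + S(12, 117)) + a(-48) = (4481 + (38 + 2*12)) + 81 = (4481 + (38 + 24)) + 81 = (4481 + 62) + 81 = 4543 + 81 = 4624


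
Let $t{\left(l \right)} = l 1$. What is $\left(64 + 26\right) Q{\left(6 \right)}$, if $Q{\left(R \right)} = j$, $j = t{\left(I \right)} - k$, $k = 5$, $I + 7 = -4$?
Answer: $-1440$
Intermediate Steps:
$I = -11$ ($I = -7 - 4 = -11$)
$t{\left(l \right)} = l$
$j = -16$ ($j = -11 - 5 = -16$)
$Q{\left(R \right)} = -16$
$\left(64 + 26\right) Q{\left(6 \right)} = \left(64 + 26\right) \left(-16\right) = 90 \left(-16\right) = -1440$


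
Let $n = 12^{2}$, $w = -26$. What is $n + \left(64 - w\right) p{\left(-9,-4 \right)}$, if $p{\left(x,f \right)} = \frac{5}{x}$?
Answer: $94$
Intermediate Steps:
$n = 144$
$n + \left(64 - w\right) p{\left(-9,-4 \right)} = 144 + \left(64 - -26\right) \frac{5}{-9} = 144 + \left(64 + 26\right) 5 \left(- \frac{1}{9}\right) = 144 + 90 \left(- \frac{5}{9}\right) = 144 - 50 = 94$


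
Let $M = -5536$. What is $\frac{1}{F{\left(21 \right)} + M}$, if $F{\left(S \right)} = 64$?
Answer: $- \frac{1}{5472} \approx -0.00018275$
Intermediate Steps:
$\frac{1}{F{\left(21 \right)} + M} = \frac{1}{64 - 5536} = \frac{1}{-5472} = - \frac{1}{5472}$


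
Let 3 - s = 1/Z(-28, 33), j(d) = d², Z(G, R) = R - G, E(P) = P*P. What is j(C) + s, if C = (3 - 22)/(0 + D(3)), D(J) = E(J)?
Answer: 36763/4941 ≈ 7.4404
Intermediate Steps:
E(P) = P²
D(J) = J²
C = -19/9 (C = (3 - 22)/(0 + 3²) = -19/(0 + 9) = -19/9 ≈ -2.1111)
s = 182/61 (s = 3 - 1/(33 - 1*(-28)) = 3 - 1/(33 + 28) = 3 - 1/61 = 182/61 ≈ 2.9836)
j(C) + s = (-19/9)² + 182/61 = 361/81 + 182/61 = 36763/4941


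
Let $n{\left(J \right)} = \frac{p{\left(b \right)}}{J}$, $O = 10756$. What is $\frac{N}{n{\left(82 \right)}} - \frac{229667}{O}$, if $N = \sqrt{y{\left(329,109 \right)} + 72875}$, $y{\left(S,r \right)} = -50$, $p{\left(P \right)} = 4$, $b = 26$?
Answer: $- \frac{229667}{10756} + \frac{205 \sqrt{2913}}{2} \approx 5510.8$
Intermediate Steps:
$N = 5 \sqrt{2913}$ ($N = \sqrt{-50 + 72875} = \sqrt{72825} = 5 \sqrt{2913} \approx 269.86$)
$n{\left(J \right)} = \frac{4}{J}$
$\frac{N}{n{\left(82 \right)}} - \frac{229667}{O} = \frac{5 \sqrt{2913}}{4 \cdot \frac{1}{82}} - \frac{229667}{10756} = \frac{5 \sqrt{2913}}{\frac{2}{41}} - \frac{229667}{10756} = 5 \sqrt{2913} \cdot \frac{41}{2} - \frac{229667}{10756} = \frac{205 \sqrt{2913}}{2} - \frac{229667}{10756} = - \frac{229667}{10756} + \frac{205 \sqrt{2913}}{2}$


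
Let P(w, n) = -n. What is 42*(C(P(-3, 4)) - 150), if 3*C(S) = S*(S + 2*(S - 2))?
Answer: -5404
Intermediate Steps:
C(S) = S*(-4 + 3*S)/3 (C(S) = (S*(S + 2*(S - 2)))/3 = (S*(S + 2*(-2 + S)))/3 = (S*(S + (-4 + 2*S)))/3 = (S*(-4 + 3*S))/3 = S*(-4 + 3*S)/3)
42*(C(P(-3, 4)) - 150) = 42*((-1*4)*(-4 + 3*(-1*4))/3 - 150) = 42*((1/3)*(-4)*(-4 + 3*(-4)) - 150) = 42*((1/3)*(-4)*(-4 - 12) - 150) = 42*((1/3)*(-4)*(-16) - 150) = 42*(64/3 - 150) = 42*(-386/3) = -5404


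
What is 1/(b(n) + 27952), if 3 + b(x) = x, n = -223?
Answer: 1/27726 ≈ 3.6067e-5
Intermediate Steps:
b(x) = -3 + x
1/(b(n) + 27952) = 1/((-3 - 223) + 27952) = 1/(-226 + 27952) = 1/27726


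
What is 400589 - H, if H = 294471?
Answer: 106118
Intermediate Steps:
400589 - H = 400589 - 1*294471 = 400589 - 294471 = 106118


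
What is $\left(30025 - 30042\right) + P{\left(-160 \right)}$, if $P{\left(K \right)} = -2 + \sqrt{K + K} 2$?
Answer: $-19 + 16 i \sqrt{5} \approx -19.0 + 35.777 i$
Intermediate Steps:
$P{\left(K \right)} = -2 + 2 \sqrt{2} \sqrt{K}$ ($P{\left(K \right)} = -2 + \sqrt{2 K} 2 = -2 + \sqrt{2} \sqrt{K} 2 = -2 + 2 \sqrt{2} \sqrt{K}$)
$\left(30025 - 30042\right) + P{\left(-160 \right)} = \left(30025 - 30042\right) - \left(2 - 2 \sqrt{2} \sqrt{-160}\right) = -17 - \left(2 - 2 \sqrt{2} \cdot 4 i \sqrt{10}\right) = -17 - \left(2 - 16 i \sqrt{5}\right) = -19 + 16 i \sqrt{5}$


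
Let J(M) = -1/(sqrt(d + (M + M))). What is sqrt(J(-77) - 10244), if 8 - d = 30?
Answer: sqrt(-4958096 + 11*I*sqrt(11))/22 ≈ 0.00037237 + 101.21*I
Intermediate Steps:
d = -22 (d = 8 - 1*30 = 8 - 30 = -22)
J(M) = -1/sqrt(-22 + 2*M) (J(M) = -1/(sqrt(-22 + (M + M))) = -1/(sqrt(-22 + 2*M)) = -1/sqrt(-22 + 2*M))
sqrt(J(-77) - 10244) = sqrt(-sqrt(2)/(2*sqrt(-11 - 77)) - 10244) = sqrt(-sqrt(2)/(2*sqrt(-88)) - 10244) = sqrt(-sqrt(2)*(-I*sqrt(22)/44)/2 - 10244) = sqrt(I*sqrt(11)/44 - 10244) = sqrt(-10244 + I*sqrt(11)/44)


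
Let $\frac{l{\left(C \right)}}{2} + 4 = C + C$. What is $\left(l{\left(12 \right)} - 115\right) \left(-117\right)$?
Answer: $8775$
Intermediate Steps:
$l{\left(C \right)} = -8 + 4 C$ ($l{\left(C \right)} = -8 + 2 \left(C + C\right) = -8 + 2 \cdot 2 C = -8 + 4 C$)
$\left(l{\left(12 \right)} - 115\right) \left(-117\right) = \left(\left(-8 + 4 \cdot 12\right) - 115\right) \left(-117\right) = \left(\left(-8 + 48\right) - 115\right) \left(-117\right) = \left(40 - 115\right) \left(-117\right) = \left(-75\right) \left(-117\right) = 8775$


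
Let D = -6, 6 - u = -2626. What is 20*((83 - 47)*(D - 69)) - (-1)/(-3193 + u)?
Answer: -30294001/561 ≈ -54000.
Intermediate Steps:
u = 2632 (u = 6 - 1*(-2626) = 6 + 2626 = 2632)
20*((83 - 47)*(D - 69)) - (-1)/(-3193 + u) = 20*((83 - 47)*(-6 - 69)) - (-1)/(-3193 + 2632) = 20*(36*(-75)) - (-1)/(-561) = 20*(-2700) - (-1)*(-1)/561 = -54000 - 1*1/561 = -54000 - 1/561 = -30294001/561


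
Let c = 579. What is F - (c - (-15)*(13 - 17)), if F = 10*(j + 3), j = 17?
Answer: -319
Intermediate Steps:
F = 200 (F = 10*(17 + 3) = 10*20 = 200)
F - (c - (-15)*(13 - 17)) = 200 - (579 - (-15)*(13 - 17)) = 200 - (579 - (-15)*(-4)) = 200 - (579 - 1*60) = 200 - (579 - 60) = 200 - 1*519 = 200 - 519 = -319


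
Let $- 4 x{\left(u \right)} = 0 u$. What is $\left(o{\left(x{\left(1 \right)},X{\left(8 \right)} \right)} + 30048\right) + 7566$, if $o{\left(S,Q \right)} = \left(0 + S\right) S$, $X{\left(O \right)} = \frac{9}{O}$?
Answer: $37614$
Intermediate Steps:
$x{\left(u \right)} = 0$ ($x{\left(u \right)} = - \frac{0 u}{4} = \left(- \frac{1}{4}\right) 0 = 0$)
$o{\left(S,Q \right)} = S^{2}$ ($o{\left(S,Q \right)} = S S = S^{2}$)
$\left(o{\left(x{\left(1 \right)},X{\left(8 \right)} \right)} + 30048\right) + 7566 = \left(0^{2} + 30048\right) + 7566 = \left(0 + 30048\right) + 7566 = 30048 + 7566 = 37614$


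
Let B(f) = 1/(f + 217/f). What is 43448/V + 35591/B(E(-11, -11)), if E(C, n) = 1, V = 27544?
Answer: 26713684665/3443 ≈ 7.7588e+6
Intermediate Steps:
43448/V + 35591/B(E(-11, -11)) = 43448/27544 + 35591/((1/(217 + 1²))) = 43448*(1/27544) + 35591/((1/(217 + 1))) = 5431/3443 + 35591/((1/218)) = 5431/3443 + 35591/((1*(1/218))) = 5431/3443 + 35591/(1/218) = 5431/3443 + 35591*218 = 5431/3443 + 7758838 = 26713684665/3443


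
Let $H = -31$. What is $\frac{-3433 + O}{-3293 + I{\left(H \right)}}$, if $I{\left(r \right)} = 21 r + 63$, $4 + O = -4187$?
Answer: $\frac{7624}{3881} \approx 1.9644$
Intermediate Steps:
$O = -4191$ ($O = -4 - 4187 = -4191$)
$I{\left(r \right)} = 63 + 21 r$
$\frac{-3433 + O}{-3293 + I{\left(H \right)}} = \frac{-3433 - 4191}{-3293 + \left(63 + 21 \left(-31\right)\right)} = - \frac{7624}{-3293 + \left(63 - 651\right)} = - \frac{7624}{-3293 - 588} = - \frac{7624}{-3881} = \left(-7624\right) \left(- \frac{1}{3881}\right) = \frac{7624}{3881}$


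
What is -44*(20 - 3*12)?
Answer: 704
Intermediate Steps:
-44*(20 - 3*12) = -44*(20 - 36) = -44*(-16) = 704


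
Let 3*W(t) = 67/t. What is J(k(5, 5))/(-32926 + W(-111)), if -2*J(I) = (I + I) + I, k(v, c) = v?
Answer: 999/4385770 ≈ 0.00022778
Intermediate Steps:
W(t) = 67/(3*t) (W(t) = (67/t)/3 = 67/(3*t))
J(I) = -3*I/2 (J(I) = -((I + I) + I)/2 = -(2*I + I)/2 = -3*I/2)
J(k(5, 5))/(-32926 + W(-111)) = (-3/2*5)/(-32926 + (67/3)/(-111)) = -15/(2*(-32926 + (67/3)*(-1/111))) = -15/(2*(-32926 - 67/333)) = -15/(2*(-10964425/333)) = -15/2*(-333/10964425) = 999/4385770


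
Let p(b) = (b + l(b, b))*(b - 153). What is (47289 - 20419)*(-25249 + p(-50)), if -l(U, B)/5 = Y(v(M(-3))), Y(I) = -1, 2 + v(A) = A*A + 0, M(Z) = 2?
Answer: -432983180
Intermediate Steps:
v(A) = -2 + A**2 (v(A) = -2 + (A*A + 0) = -2 + (A**2 + 0) = -2 + A**2)
l(U, B) = 5 (l(U, B) = -5*(-1) = 5)
p(b) = (-153 + b)*(5 + b) (p(b) = (b + 5)*(b - 153) = (5 + b)*(-153 + b) = (-153 + b)*(5 + b))
(47289 - 20419)*(-25249 + p(-50)) = (47289 - 20419)*(-25249 + (-765 + (-50)**2 - 148*(-50))) = 26870*(-25249 + (-765 + 2500 + 7400)) = 26870*(-25249 + 9135) = 26870*(-16114) = -432983180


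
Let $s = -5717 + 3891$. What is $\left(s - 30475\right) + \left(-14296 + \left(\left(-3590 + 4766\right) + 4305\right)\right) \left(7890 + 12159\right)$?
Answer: $-176764236$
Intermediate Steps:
$s = -1826$
$\left(s - 30475\right) + \left(-14296 + \left(\left(-3590 + 4766\right) + 4305\right)\right) \left(7890 + 12159\right) = \left(-1826 - 30475\right) + \left(-14296 + \left(\left(-3590 + 4766\right) + 4305\right)\right) \left(7890 + 12159\right) = -32301 + \left(-14296 + \left(1176 + 4305\right)\right) 20049 = -32301 + \left(-14296 + 5481\right) 20049 = -32301 - 176731935 = -176764236$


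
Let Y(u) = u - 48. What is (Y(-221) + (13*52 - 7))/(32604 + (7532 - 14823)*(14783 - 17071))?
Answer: 100/4178603 ≈ 2.3931e-5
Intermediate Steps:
Y(u) = -48 + u
(Y(-221) + (13*52 - 7))/(32604 + (7532 - 14823)*(14783 - 17071)) = ((-48 - 221) + (13*52 - 7))/(32604 + (7532 - 14823)*(14783 - 17071)) = (-269 + (676 - 7))/(32604 - 7291*(-2288)) = (-269 + 669)/(32604 + 16681808) = 400/16714412 = 400*(1/16714412) = 100/4178603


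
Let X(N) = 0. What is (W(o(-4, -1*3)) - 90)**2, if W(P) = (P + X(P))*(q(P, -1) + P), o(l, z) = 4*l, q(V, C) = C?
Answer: 33124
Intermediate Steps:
W(P) = P*(-1 + P) (W(P) = (P + 0)*(-1 + P) = P*(-1 + P))
(W(o(-4, -1*3)) - 90)**2 = ((4*(-4))*(-1 + 4*(-4)) - 90)**2 = (-16*(-1 - 16) - 90)**2 = (-16*(-17) - 90)**2 = (272 - 90)**2 = 182**2 = 33124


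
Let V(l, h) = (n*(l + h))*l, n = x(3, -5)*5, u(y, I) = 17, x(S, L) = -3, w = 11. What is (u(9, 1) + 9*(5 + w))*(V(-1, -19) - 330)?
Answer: -101430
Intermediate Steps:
n = -15 (n = -3*5 = -15)
V(l, h) = l*(-15*h - 15*l) (V(l, h) = (-15*(l + h))*l = (-15*(h + l))*l = (-15*h - 15*l)*l = l*(-15*h - 15*l))
(u(9, 1) + 9*(5 + w))*(V(-1, -19) - 330) = (17 + 9*(5 + 11))*(-15*(-1)*(-19 - 1) - 330) = (17 + 9*16)*(-15*(-1)*(-20) - 330) = (17 + 144)*(-300 - 330) = 161*(-630) = -101430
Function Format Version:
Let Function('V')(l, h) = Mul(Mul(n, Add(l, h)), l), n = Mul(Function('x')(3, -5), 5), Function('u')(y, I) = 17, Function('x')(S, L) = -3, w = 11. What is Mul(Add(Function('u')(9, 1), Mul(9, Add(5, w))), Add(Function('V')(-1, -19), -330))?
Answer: -101430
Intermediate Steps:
n = -15 (n = Mul(-3, 5) = -15)
Function('V')(l, h) = Mul(l, Add(Mul(-15, h), Mul(-15, l))) (Function('V')(l, h) = Mul(Mul(-15, Add(l, h)), l) = Mul(Mul(-15, Add(h, l)), l) = Mul(Add(Mul(-15, h), Mul(-15, l)), l) = Mul(l, Add(Mul(-15, h), Mul(-15, l))))
Mul(Add(Function('u')(9, 1), Mul(9, Add(5, w))), Add(Function('V')(-1, -19), -330)) = Mul(Add(17, Mul(9, Add(5, 11))), Add(Mul(-15, -1, Add(-19, -1)), -330)) = Mul(Add(17, Mul(9, 16)), Add(Mul(-15, -1, -20), -330)) = Mul(Add(17, 144), Add(-300, -330)) = Mul(161, -630) = -101430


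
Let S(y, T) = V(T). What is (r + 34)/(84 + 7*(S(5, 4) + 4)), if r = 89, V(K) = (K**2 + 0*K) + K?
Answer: 41/84 ≈ 0.48810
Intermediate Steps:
V(K) = K + K**2 (V(K) = (K**2 + 0) + K = K**2 + K = K + K**2)
S(y, T) = T*(1 + T)
(r + 34)/(84 + 7*(S(5, 4) + 4)) = (89 + 34)/(84 + 7*(4*(1 + 4) + 4)) = 123/(84 + 7*(4*5 + 4)) = 123/(84 + 7*(20 + 4)) = 123/(84 + 7*24) = 123/(84 + 168) = 123/252 = (1/252)*123 = 41/84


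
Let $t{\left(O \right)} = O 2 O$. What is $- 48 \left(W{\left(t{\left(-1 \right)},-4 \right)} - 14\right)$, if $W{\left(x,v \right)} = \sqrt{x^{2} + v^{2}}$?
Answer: $672 - 96 \sqrt{5} \approx 457.34$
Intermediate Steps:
$t{\left(O \right)} = 2 O^{2}$ ($t{\left(O \right)} = 2 O O = 2 O^{2}$)
$W{\left(x,v \right)} = \sqrt{v^{2} + x^{2}}$
$- 48 \left(W{\left(t{\left(-1 \right)},-4 \right)} - 14\right) = - 48 \left(\sqrt{\left(-4\right)^{2} + \left(2 \left(-1\right)^{2}\right)^{2}} - 14\right) = - 48 \left(\sqrt{16 + \left(2 \cdot 1\right)^{2}} - 14\right) = - 48 \left(\sqrt{16 + 2^{2}} - 14\right) = - 48 \left(\sqrt{16 + 4} - 14\right) = - 48 \left(\sqrt{20} - 14\right) = - 48 \left(2 \sqrt{5} - 14\right) = - 48 \left(-14 + 2 \sqrt{5}\right) = 672 - 96 \sqrt{5}$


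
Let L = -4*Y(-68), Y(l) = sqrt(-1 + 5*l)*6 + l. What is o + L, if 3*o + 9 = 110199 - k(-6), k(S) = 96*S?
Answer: 37194 - 24*I*sqrt(341) ≈ 37194.0 - 443.19*I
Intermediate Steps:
Y(l) = l + 6*sqrt(-1 + 5*l) (Y(l) = 6*sqrt(-1 + 5*l) + l = l + 6*sqrt(-1 + 5*l))
L = 272 - 24*I*sqrt(341) (L = -4*(-68 + 6*sqrt(-1 + 5*(-68))) = -4*(-68 + 6*sqrt(-1 - 340)) = -4*(-68 + 6*sqrt(-341)) = -4*(-68 + 6*(I*sqrt(341))) = -4*(-68 + 6*I*sqrt(341)) = 272 - 24*I*sqrt(341) ≈ 272.0 - 443.19*I)
o = 36922 (o = -3 + (110199 - 96*(-6))/3 = -3 + (110199 - 1*(-576))/3 = -3 + (110199 + 576)/3 = -3 + (1/3)*110775 = -3 + 36925 = 36922)
o + L = 36922 + (272 - 24*I*sqrt(341)) = 37194 - 24*I*sqrt(341)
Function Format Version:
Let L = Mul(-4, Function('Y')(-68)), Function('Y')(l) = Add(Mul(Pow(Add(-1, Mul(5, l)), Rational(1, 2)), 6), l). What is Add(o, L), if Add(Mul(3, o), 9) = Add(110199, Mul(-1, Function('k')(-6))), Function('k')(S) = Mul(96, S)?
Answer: Add(37194, Mul(-24, I, Pow(341, Rational(1, 2)))) ≈ Add(37194., Mul(-443.19, I))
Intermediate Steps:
Function('Y')(l) = Add(l, Mul(6, Pow(Add(-1, Mul(5, l)), Rational(1, 2)))) (Function('Y')(l) = Add(Mul(6, Pow(Add(-1, Mul(5, l)), Rational(1, 2))), l) = Add(l, Mul(6, Pow(Add(-1, Mul(5, l)), Rational(1, 2)))))
L = Add(272, Mul(-24, I, Pow(341, Rational(1, 2)))) (L = Mul(-4, Add(-68, Mul(6, Pow(Add(-1, Mul(5, -68)), Rational(1, 2))))) = Mul(-4, Add(-68, Mul(6, Pow(Add(-1, -340), Rational(1, 2))))) = Mul(-4, Add(-68, Mul(6, Pow(-341, Rational(1, 2))))) = Mul(-4, Add(-68, Mul(6, Mul(I, Pow(341, Rational(1, 2)))))) = Mul(-4, Add(-68, Mul(6, I, Pow(341, Rational(1, 2))))) = Add(272, Mul(-24, I, Pow(341, Rational(1, 2)))) ≈ Add(272.00, Mul(-443.19, I)))
o = 36922 (o = Add(-3, Mul(Rational(1, 3), Add(110199, Mul(-1, Mul(96, -6))))) = Add(-3, Mul(Rational(1, 3), Add(110199, Mul(-1, -576)))) = Add(-3, Mul(Rational(1, 3), Add(110199, 576))) = Add(-3, Mul(Rational(1, 3), 110775)) = Add(-3, 36925) = 36922)
Add(o, L) = Add(36922, Add(272, Mul(-24, I, Pow(341, Rational(1, 2))))) = Add(37194, Mul(-24, I, Pow(341, Rational(1, 2))))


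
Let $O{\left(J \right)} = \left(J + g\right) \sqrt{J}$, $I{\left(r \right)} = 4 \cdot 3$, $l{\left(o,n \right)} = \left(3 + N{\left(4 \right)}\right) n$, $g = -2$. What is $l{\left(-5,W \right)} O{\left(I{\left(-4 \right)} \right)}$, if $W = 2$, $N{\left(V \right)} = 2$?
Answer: $200 \sqrt{3} \approx 346.41$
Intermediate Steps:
$l{\left(o,n \right)} = 5 n$ ($l{\left(o,n \right)} = \left(3 + 2\right) n = 5 n$)
$I{\left(r \right)} = 12$
$O{\left(J \right)} = \sqrt{J} \left(-2 + J\right)$ ($O{\left(J \right)} = \left(J - 2\right) \sqrt{J} = \left(-2 + J\right) \sqrt{J} = \sqrt{J} \left(-2 + J\right)$)
$l{\left(-5,W \right)} O{\left(I{\left(-4 \right)} \right)} = 5 \cdot 2 \sqrt{12} \left(-2 + 12\right) = 10 \cdot 2 \sqrt{3} \cdot 10 = 10 \cdot 20 \sqrt{3} = 200 \sqrt{3}$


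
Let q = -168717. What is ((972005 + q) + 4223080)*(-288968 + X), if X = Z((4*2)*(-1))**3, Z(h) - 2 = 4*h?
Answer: -1588171444224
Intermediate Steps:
Z(h) = 2 + 4*h
X = -27000 (X = (2 + 4*((4*2)*(-1)))**3 = (2 + 4*(8*(-1)))**3 = (2 + 4*(-8))**3 = (2 - 32)**3 = (-30)**3 = -27000)
((972005 + q) + 4223080)*(-288968 + X) = ((972005 - 168717) + 4223080)*(-288968 - 27000) = (803288 + 4223080)*(-315968) = 5026368*(-315968) = -1588171444224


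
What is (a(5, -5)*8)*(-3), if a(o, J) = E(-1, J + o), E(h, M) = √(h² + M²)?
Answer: -24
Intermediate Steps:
E(h, M) = √(M² + h²)
a(o, J) = √(1 + (J + o)²) (a(o, J) = √((J + o)² + (-1)²) = √((J + o)² + 1) = √(1 + (J + o)²))
(a(5, -5)*8)*(-3) = (√(1 + (-5 + 5)²)*8)*(-3) = (√(1 + 0²)*8)*(-3) = (√(1 + 0)*8)*(-3) = (√1*8)*(-3) = (1*8)*(-3) = 8*(-3) = -24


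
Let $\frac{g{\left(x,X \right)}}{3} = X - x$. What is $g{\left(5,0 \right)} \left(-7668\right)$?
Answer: $115020$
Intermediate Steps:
$g{\left(x,X \right)} = - 3 x + 3 X$ ($g{\left(x,X \right)} = 3 \left(X - x\right) = - 3 x + 3 X$)
$g{\left(5,0 \right)} \left(-7668\right) = \left(\left(-3\right) 5 + 3 \cdot 0\right) \left(-7668\right) = \left(-15 + 0\right) \left(-7668\right) = \left(-15\right) \left(-7668\right) = 115020$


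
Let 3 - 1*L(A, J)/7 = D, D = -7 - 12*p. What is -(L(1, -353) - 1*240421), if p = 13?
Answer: 239259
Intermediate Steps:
D = -163 (D = -7 - 12*13 = -7 - 156 = -163)
L(A, J) = 1162 (L(A, J) = 21 - 7*(-163) = 21 + 1141 = 1162)
-(L(1, -353) - 1*240421) = -(1162 - 1*240421) = -(1162 - 240421) = -1*(-239259) = 239259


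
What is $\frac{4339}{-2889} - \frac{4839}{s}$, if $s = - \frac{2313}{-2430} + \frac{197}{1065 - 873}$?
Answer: $- \frac{120860234611}{49370121} \approx -2448.0$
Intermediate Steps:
$s = \frac{17089}{8640}$ ($s = \left(-2313\right) \left(- \frac{1}{2430}\right) + \frac{197}{192} = \frac{257}{270} + 197 \cdot \frac{1}{192} = \frac{257}{270} + \frac{197}{192} = \frac{17089}{8640} \approx 1.9779$)
$\frac{4339}{-2889} - \frac{4839}{s} = \frac{4339}{-2889} - \frac{4839}{\frac{17089}{8640}} = 4339 \left(- \frac{1}{2889}\right) - \frac{41808960}{17089} = - \frac{4339}{2889} - \frac{41808960}{17089} = - \frac{120860234611}{49370121}$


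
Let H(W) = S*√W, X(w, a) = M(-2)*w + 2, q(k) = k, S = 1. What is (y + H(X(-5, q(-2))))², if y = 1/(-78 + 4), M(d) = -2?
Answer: 65713/5476 - 2*√3/37 ≈ 11.907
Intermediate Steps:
y = -1/74 (y = 1/(-74) = -1/74 ≈ -0.013514)
X(w, a) = 2 - 2*w (X(w, a) = -2*w + 2 = 2 - 2*w)
H(W) = √W (H(W) = 1*√W = √W)
(y + H(X(-5, q(-2))))² = (-1/74 + √(2 - 2*(-5)))² = (-1/74 + √(2 + 10))² = (-1/74 + √12)² = (-1/74 + 2*√3)²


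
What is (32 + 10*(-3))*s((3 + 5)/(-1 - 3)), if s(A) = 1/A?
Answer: -1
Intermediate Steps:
s(A) = 1/A
(32 + 10*(-3))*s((3 + 5)/(-1 - 3)) = (32 + 10*(-3))/(((3 + 5)/(-1 - 3))) = (32 - 30)/((8/(-4))) = 2/((8*(-1/4))) = 2/(-2) = 2*(-1/2) = -1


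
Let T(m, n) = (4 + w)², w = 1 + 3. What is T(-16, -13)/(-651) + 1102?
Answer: 717338/651 ≈ 1101.9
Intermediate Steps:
w = 4
T(m, n) = 64 (T(m, n) = (4 + 4)² = 8² = 64)
T(-16, -13)/(-651) + 1102 = 64/(-651) + 1102 = 64*(-1/651) + 1102 = -64/651 + 1102 = 717338/651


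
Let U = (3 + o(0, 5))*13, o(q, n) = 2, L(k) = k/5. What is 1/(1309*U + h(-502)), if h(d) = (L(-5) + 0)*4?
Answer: 1/85081 ≈ 1.1754e-5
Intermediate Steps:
L(k) = k/5 (L(k) = k*(1/5) = k/5)
h(d) = -4 (h(d) = ((1/5)*(-5) + 0)*4 = (-1 + 0)*4 = -1*4 = -4)
U = 65 (U = (3 + 2)*13 = 5*13 = 65)
1/(1309*U + h(-502)) = 1/(1309*65 - 4) = 1/(85085 - 4) = 1/85081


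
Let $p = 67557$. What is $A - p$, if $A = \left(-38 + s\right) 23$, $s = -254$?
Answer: $-74273$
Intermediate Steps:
$A = -6716$ ($A = \left(-38 - 254\right) 23 = \left(-292\right) 23 = -6716$)
$A - p = -6716 - 67557 = -74273$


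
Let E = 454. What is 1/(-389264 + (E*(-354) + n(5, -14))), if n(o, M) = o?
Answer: -1/549975 ≈ -1.8183e-6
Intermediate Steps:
1/(-389264 + (E*(-354) + n(5, -14))) = 1/(-389264 + (454*(-354) + 5)) = 1/(-389264 + (-160716 + 5)) = 1/(-389264 - 160711) = 1/(-549975) = -1/549975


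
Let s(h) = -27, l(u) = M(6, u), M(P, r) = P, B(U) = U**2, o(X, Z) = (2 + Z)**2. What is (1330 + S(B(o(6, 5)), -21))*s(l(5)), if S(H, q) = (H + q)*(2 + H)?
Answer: -154452690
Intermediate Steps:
l(u) = 6
S(H, q) = (2 + H)*(H + q)
(1330 + S(B(o(6, 5)), -21))*s(l(5)) = (1330 + ((((2 + 5)**2)**2)**2 + 2*((2 + 5)**2)**2 + 2*(-21) + ((2 + 5)**2)**2*(-21)))*(-27) = (1330 + (((7**2)**2)**2 + 2*(7**2)**2 - 42 + (7**2)**2*(-21)))*(-27) = (1330 + ((49**2)**2 + 2*49**2 - 42 + 49**2*(-21)))*(-27) = (1330 + (2401**2 + 2*2401 - 42 + 2401*(-21)))*(-27) = (1330 + (5764801 + 4802 - 42 - 50421))*(-27) = (1330 + 5719140)*(-27) = 5720470*(-27) = -154452690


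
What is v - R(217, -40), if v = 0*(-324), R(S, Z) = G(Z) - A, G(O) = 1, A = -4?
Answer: -5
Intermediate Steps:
R(S, Z) = 5 (R(S, Z) = 1 - 1*(-4) = 1 + 4 = 5)
v = 0
v - R(217, -40) = 0 - 1*5 = 0 - 5 = -5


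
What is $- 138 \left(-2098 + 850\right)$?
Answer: $172224$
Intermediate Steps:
$- 138 \left(-2098 + 850\right) = \left(-138\right) \left(-1248\right) = 172224$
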